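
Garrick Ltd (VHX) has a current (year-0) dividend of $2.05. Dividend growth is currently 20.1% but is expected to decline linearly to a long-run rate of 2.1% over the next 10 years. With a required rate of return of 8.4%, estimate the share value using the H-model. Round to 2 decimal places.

H-model: P₀ = D₀[(1+g_L) + H(g_S−g_L)]/(r−g_L), with H = 10/2 = 5.
P₀ = 2.05 × [(1+0.021) + 5×(0.201−0.021)] / (0.084−0.021)
   = 2.05 × 1.9210 / 0.063 = 62.5087

$62.51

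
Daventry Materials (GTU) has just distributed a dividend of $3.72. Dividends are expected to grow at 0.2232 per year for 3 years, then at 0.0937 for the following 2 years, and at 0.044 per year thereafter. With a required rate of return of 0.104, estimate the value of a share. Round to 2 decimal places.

Three-stage DDM. Project D₁…D_5; terminal Gordon value at t=5 with g = 0.044; discount at r = 0.104.
D_1 = 4.5503
D_2 = 5.5659
D_3 = 6.8082
D_4 = 7.4462
D_5 = 8.1439
TV_5 = 8.5022/(0.104−0.044) = 141.7036
P₀ = Σ Dₜ/(1+r)ᵗ + TV_5/(1+r)^5 = 110.1307

$110.13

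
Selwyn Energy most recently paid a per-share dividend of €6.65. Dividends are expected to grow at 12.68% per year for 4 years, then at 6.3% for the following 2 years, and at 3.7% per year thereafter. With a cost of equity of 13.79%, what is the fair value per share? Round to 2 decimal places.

€94.86

Three-stage DDM. Project D₁…D_6; terminal Gordon value at t=6 with g = 0.037; discount at r = 0.1379.
D_1 = 7.4932
D_2 = 8.4434
D_3 = 9.5140
D_4 = 10.7204
D_5 = 11.3957
D_6 = 12.1137
TV_6 = 12.5619/(0.1379−0.037) = 124.4982
P₀ = Σ Dₜ/(1+r)ᵗ + TV_6/(1+r)^6 = 94.8619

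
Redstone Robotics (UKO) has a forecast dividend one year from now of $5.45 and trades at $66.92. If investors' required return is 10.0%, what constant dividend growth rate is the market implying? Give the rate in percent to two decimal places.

1.86%

From P₀ = D₁/(r − g), the implied growth is g = r − D₁/P₀.
g = 0.1 − 5.45/66.92 = 0.1 − 0.08144 = 0.01856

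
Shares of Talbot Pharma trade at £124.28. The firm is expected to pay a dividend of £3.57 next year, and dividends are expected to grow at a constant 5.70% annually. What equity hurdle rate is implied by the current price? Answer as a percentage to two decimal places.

8.57%

Rearranging the constant-growth DDM: r = D₁/P₀ + g.
r = 3.5700 / 124.28 + 0.057 = 0.02873 + 0.057 = 0.08573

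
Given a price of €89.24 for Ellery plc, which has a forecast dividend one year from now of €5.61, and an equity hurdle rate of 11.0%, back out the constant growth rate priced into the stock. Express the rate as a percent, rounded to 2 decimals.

From P₀ = D₁/(r − g), the implied growth is g = r − D₁/P₀.
g = 0.11 − 5.61/89.24 = 0.11 − 0.06286 = 0.04714

4.71%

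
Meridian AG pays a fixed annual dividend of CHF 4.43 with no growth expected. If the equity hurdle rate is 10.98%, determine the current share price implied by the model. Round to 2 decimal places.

Zero-growth DDM (perpetuity): P₀ = D/r = 4.43 / 0.1098 = 40.3461

CHF 40.35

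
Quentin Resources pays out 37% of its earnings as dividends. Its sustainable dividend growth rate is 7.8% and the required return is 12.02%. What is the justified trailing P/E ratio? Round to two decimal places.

Justified trailing P/E = b(1+g)/(r−g) = 0.37×(1+0.078)/(0.1202−0.078) = 9.4517

9.45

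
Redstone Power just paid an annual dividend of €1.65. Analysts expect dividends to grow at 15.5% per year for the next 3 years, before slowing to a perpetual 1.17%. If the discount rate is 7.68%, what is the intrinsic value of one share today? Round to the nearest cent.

Two-stage DDM. Project D₁…D_3 at 0.155, terminal growth 0.0117, discount at r = 0.0768.
D_1 = 1.9057
D_2 = 2.2011
D_3 = 2.5423
Terminal value at t=3: TV = D_4/(r−g) = 2.5721/(0.0768−0.0117) = 39.5094
P₀ = 1.9057/(1+0.0768)^1 + 2.2011/(1+0.0768)^2 + 2.5423/(1+0.0768)^3 + 39.5094/(1+0.0768)^3 = 37.3487

€37.35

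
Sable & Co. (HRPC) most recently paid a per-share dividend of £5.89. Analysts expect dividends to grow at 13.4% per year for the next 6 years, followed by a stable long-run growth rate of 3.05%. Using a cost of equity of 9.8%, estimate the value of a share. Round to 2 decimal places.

Two-stage DDM. Project D₁…D_6 at 0.134, terminal growth 0.0305, discount at r = 0.098.
D_1 = 6.6793
D_2 = 7.5743
D_3 = 8.5892
D_4 = 9.7402
D_5 = 11.0454
D_6 = 12.5255
Terminal value at t=6: TV = D_7/(r−g) = 12.9075/(0.098−0.0305) = 191.2220
P₀ = 6.6793/(1+0.098)^1 + 7.5743/(1+0.098)^2 + 8.5892/(1+0.098)^3 + 9.7402/(1+0.098)^4 + 11.0454/(1+0.098)^5 + 12.5255/(1+0.098)^6 + 191.2220/(1+0.098)^6 = 148.7493

£148.75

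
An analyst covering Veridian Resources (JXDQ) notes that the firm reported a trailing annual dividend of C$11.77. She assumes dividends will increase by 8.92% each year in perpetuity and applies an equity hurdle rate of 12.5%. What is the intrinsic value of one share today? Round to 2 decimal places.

C$358.10

Gordon growth model: P₀ = D₁/(r − g). D₁ = 11.77 × (1 + 0.0892) = 12.8199.
P₀ = 12.8199 / (0.125 − 0.0892) = 12.8199 / 0.0358 = 358.0973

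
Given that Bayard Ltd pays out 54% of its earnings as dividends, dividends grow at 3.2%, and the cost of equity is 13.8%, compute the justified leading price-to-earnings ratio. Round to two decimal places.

5.09

Justified leading P/E = b/(r−g) = 0.54/(0.138−0.032) = 5.0943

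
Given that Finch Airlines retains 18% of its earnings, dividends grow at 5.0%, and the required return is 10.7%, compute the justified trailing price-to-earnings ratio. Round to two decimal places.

15.11

Payout ratio b = 1 − 0.18 = 0.82.
Justified trailing P/E = b(1+g)/(r−g) = 0.82×(1+0.05)/(0.107−0.05) = 15.1053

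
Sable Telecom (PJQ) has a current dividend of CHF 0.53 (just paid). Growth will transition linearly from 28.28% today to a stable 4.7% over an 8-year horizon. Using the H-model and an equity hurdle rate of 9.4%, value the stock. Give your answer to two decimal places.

CHF 22.44

H-model: P₀ = D₀[(1+g_L) + H(g_S−g_L)]/(r−g_L), with H = 8/2 = 4.
P₀ = 0.53 × [(1+0.047) + 4×(0.2828−0.047)] / (0.094−0.047)
   = 0.53 × 1.9902 / 0.047 = 22.4427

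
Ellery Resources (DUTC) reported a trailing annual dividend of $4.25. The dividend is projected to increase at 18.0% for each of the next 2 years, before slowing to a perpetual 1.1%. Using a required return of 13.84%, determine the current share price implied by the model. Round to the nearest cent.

$45.21

Two-stage DDM. Project D₁…D_2 at 0.18, terminal growth 0.011, discount at r = 0.1384.
D_1 = 5.0150
D_2 = 5.9177
Terminal value at t=2: TV = D_3/(r−g) = 5.9828/(0.1384−0.011) = 46.9607
P₀ = 5.0150/(1+0.1384)^1 + 5.9177/(1+0.1384)^2 + 46.9607/(1+0.1384)^2 = 45.2080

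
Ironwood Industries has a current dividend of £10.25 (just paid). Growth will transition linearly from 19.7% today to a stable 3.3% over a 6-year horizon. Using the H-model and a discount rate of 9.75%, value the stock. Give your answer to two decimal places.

£242.34

H-model: P₀ = D₀[(1+g_L) + H(g_S−g_L)]/(r−g_L), with H = 6/2 = 3.
P₀ = 10.25 × [(1+0.033) + 3×(0.197−0.033)] / (0.0975−0.033)
   = 10.25 × 1.5250 / 0.0645 = 242.3450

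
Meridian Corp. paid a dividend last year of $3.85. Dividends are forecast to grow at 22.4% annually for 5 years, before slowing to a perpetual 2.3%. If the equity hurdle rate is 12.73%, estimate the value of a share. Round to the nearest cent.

$81.79

Two-stage DDM. Project D₁…D_5 at 0.224, terminal growth 0.023, discount at r = 0.1273.
D_1 = 4.7124
D_2 = 5.7680
D_3 = 7.0600
D_4 = 8.6414
D_5 = 10.5771
Terminal value at t=5: TV = D_6/(r−g) = 10.8204/(0.1273−0.023) = 103.7431
P₀ = 4.7124/(1+0.1273)^1 + 5.7680/(1+0.1273)^2 + 7.0600/(1+0.1273)^3 + 8.6414/(1+0.1273)^4 + 10.5771/(1+0.1273)^5 + 103.7431/(1+0.1273)^5 = 81.7932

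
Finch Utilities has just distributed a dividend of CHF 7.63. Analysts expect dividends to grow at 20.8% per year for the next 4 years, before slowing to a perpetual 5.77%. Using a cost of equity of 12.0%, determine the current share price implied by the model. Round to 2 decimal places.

CHF 212.31

Two-stage DDM. Project D₁…D_4 at 0.208, terminal growth 0.0577, discount at r = 0.12.
D_1 = 9.2170
D_2 = 11.1342
D_3 = 13.4501
D_4 = 16.2477
Terminal value at t=4: TV = D_5/(r−g) = 17.1852/(0.12−0.0577) = 275.8460
P₀ = 9.2170/(1+0.12)^1 + 11.1342/(1+0.12)^2 + 13.4501/(1+0.12)^3 + 16.2477/(1+0.12)^4 + 275.8460/(1+0.12)^4 = 212.3100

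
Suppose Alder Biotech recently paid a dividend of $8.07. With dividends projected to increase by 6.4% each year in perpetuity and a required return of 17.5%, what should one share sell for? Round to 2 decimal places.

Gordon growth model: P₀ = D₁/(r − g). D₁ = 8.07 × (1 + 0.064) = 8.5865.
P₀ = 8.5865 / (0.175 − 0.064) = 8.5865 / 0.111 = 77.3557

$77.36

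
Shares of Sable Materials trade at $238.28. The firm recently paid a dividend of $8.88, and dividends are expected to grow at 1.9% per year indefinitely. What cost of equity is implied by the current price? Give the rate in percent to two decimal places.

Rearranging the constant-growth DDM: r = D₁/P₀ + g.
D₁ = 8.88 × (1 + 0.019) = 9.0487.
r = 9.0487 / 238.28 + 0.019 = 0.03798 + 0.019 = 0.05698

5.70%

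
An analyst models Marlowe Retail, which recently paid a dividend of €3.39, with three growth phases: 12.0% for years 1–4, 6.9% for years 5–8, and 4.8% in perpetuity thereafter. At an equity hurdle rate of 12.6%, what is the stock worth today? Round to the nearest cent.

€61.28

Three-stage DDM. Project D₁…D_8; terminal Gordon value at t=8 with g = 0.048; discount at r = 0.126.
D_1 = 3.7968
D_2 = 4.2524
D_3 = 4.7627
D_4 = 5.3342
D_5 = 5.7023
D_6 = 6.0958
D_7 = 6.5164
D_8 = 6.9660
TV_8 = 7.3004/(0.126−0.048) = 93.5943
P₀ = Σ Dₜ/(1+r)ᵗ + TV_8/(1+r)^8 = 61.2762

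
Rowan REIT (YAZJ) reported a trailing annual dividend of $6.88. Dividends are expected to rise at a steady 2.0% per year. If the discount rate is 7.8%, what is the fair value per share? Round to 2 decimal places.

Gordon growth model: P₀ = D₁/(r − g). D₁ = 6.88 × (1 + 0.02) = 7.0176.
P₀ = 7.0176 / (0.078 − 0.02) = 7.0176 / 0.058 = 120.9931

$120.99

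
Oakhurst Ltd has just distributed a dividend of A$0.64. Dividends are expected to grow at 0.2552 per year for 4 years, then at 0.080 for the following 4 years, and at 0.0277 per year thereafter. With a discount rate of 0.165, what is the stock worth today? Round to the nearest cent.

Three-stage DDM. Project D₁…D_8; terminal Gordon value at t=8 with g = 0.0277; discount at r = 0.165.
D_1 = 0.8033
D_2 = 1.0083
D_3 = 1.2657
D_4 = 1.5887
D_5 = 1.7158
D_6 = 1.8530
D_7 = 2.0013
D_8 = 2.1614
TV_8 = 2.2212/(0.165−0.0277) = 16.1779
P₀ = Σ Dₜ/(1+r)ᵗ + TV_8/(1+r)^8 = 10.7279

A$10.73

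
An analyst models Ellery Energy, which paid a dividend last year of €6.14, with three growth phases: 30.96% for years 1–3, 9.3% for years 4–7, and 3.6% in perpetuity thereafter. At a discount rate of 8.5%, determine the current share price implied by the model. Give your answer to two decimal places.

€306.22

Three-stage DDM. Project D₁…D_7; terminal Gordon value at t=7 with g = 0.036; discount at r = 0.085.
D_1 = 8.0409
D_2 = 10.5304
D_3 = 13.7906
D_4 = 15.0732
D_5 = 16.4750
D_6 = 18.0071
D_7 = 19.6818
TV_7 = 20.3904/(0.085−0.036) = 416.1297
P₀ = Σ Dₜ/(1+r)ᵗ + TV_7/(1+r)^7 = 306.2247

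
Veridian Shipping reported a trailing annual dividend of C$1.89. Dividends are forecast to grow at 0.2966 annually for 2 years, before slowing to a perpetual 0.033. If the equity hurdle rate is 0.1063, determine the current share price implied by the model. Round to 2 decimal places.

C$41.40

Two-stage DDM. Project D₁…D_2 at 0.2966, terminal growth 0.033, discount at r = 0.1063.
D_1 = 2.4506
D_2 = 3.1774
Terminal value at t=2: TV = D_3/(r−g) = 3.2823/(0.1063−0.033) = 44.7786
P₀ = 2.4506/(1+0.1063)^1 + 3.1774/(1+0.1063)^2 + 44.7786/(1+0.1063)^2 = 41.3980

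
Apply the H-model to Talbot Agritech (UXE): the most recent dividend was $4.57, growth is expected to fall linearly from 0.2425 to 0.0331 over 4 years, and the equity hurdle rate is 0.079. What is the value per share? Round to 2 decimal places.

H-model: P₀ = D₀[(1+g_L) + H(g_S−g_L)]/(r−g_L), with H = 4/2 = 2.
P₀ = 4.57 × [(1+0.0331) + 2×(0.2425−0.0331)] / (0.079−0.0331)
   = 4.57 × 1.4519 / 0.0459 = 144.5574

$144.56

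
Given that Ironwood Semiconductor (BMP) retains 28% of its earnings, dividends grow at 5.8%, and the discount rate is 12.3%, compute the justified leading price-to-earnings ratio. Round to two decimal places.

Payout ratio b = 1 − 0.28 = 0.72.
Justified leading P/E = b/(r−g) = 0.72/(0.123−0.058) = 11.0769

11.08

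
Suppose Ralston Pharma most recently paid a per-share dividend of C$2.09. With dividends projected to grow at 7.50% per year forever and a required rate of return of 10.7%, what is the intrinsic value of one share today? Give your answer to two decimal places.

Gordon growth model: P₀ = D₁/(r − g). D₁ = 2.09 × (1 + 0.075) = 2.2467.
P₀ = 2.2467 / (0.107 − 0.075) = 2.2467 / 0.032 = 70.2109

C$70.21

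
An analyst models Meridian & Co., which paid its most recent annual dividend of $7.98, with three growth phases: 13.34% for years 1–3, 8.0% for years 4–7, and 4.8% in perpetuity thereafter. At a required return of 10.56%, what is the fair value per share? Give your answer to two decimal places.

$200.04

Three-stage DDM. Project D₁…D_7; terminal Gordon value at t=7 with g = 0.048; discount at r = 0.1056.
D_1 = 9.0445
D_2 = 10.2511
D_3 = 11.6186
D_4 = 12.5481
D_5 = 13.5519
D_6 = 14.6360
D_7 = 15.8069
TV_7 = 16.5657/(0.1056−0.048) = 287.5983
P₀ = Σ Dₜ/(1+r)ᵗ + TV_7/(1+r)^7 = 200.0376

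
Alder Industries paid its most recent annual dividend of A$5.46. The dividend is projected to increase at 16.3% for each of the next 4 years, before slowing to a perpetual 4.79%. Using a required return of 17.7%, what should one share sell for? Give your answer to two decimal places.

A$63.45

Two-stage DDM. Project D₁…D_4 at 0.163, terminal growth 0.0479, discount at r = 0.177.
D_1 = 6.3500
D_2 = 7.3850
D_3 = 8.5888
D_4 = 9.9888
Terminal value at t=4: TV = D_5/(r−g) = 10.4672/(0.177−0.0479) = 81.0784
P₀ = 6.3500/(1+0.177)^1 + 7.3850/(1+0.177)^2 + 8.5888/(1+0.177)^3 + 9.9888/(1+0.177)^4 + 81.0784/(1+0.177)^4 = 63.4456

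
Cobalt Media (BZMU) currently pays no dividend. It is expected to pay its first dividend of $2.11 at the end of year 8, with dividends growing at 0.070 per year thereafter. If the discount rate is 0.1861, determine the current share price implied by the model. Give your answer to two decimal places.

Deferred-dividend DDM. At t=7 the remaining stream is a growing perpetuity with first payment D_8 = 2.11.
V_7 = D_8/(r−g) = 2.11/(0.1861−0.07) = 18.1740
P₀ = V_7/(1+r)^7 = 18.1740/(1+0.1861)^7 = 5.5030

$5.50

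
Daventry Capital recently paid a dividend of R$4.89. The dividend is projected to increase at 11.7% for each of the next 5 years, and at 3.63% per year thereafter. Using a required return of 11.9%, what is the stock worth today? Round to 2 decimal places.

R$85.05

Two-stage DDM. Project D₁…D_5 at 0.117, terminal growth 0.0363, discount at r = 0.119.
D_1 = 5.4621
D_2 = 6.1012
D_3 = 6.8150
D_4 = 7.6124
D_5 = 8.5030
Terminal value at t=5: TV = D_6/(r−g) = 8.8117/(0.119−0.0363) = 106.5503
P₀ = 5.4621/(1+0.119)^1 + 6.1012/(1+0.119)^2 + 6.8150/(1+0.119)^3 + 7.6124/(1+0.119)^4 + 8.5030/(1+0.119)^5 + 106.5503/(1+0.119)^5 = 85.0494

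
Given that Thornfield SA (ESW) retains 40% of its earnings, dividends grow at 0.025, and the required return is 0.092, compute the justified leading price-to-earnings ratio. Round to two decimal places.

8.96

Payout ratio b = 1 − 0.40 = 0.60.
Justified leading P/E = b/(r−g) = 0.60/(0.092−0.025) = 8.9552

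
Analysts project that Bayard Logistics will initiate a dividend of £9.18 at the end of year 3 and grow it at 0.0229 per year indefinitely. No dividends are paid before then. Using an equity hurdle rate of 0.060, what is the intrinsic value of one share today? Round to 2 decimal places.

£220.22

Deferred-dividend DDM. At t=2 the remaining stream is a growing perpetuity with first payment D_3 = 9.18.
V_2 = D_3/(r−g) = 9.18/(0.06−0.0229) = 247.4394
P₀ = V_2/(1+r)^2 = 247.4394/(1+0.06)^2 = 220.2201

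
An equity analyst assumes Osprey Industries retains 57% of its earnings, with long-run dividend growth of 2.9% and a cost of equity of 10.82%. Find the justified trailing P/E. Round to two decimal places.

Payout ratio b = 1 − 0.57 = 0.43.
Justified trailing P/E = b(1+g)/(r−g) = 0.43×(1+0.029)/(0.1082−0.029) = 5.5867

5.59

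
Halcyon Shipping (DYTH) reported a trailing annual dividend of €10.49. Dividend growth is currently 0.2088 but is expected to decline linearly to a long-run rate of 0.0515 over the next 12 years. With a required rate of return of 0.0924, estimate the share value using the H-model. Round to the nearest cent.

H-model: P₀ = D₀[(1+g_L) + H(g_S−g_L)]/(r−g_L), with H = 12/2 = 6.
P₀ = 10.49 × [(1+0.0515) + 6×(0.2088−0.0515)] / (0.0924−0.0515)
   = 10.49 × 1.9953 / 0.0409 = 511.7530

€511.75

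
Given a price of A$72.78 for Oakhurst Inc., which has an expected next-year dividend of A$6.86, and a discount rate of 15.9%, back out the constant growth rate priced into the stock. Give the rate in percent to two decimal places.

From P₀ = D₁/(r − g), the implied growth is g = r − D₁/P₀.
g = 0.159 − 6.86/72.78 = 0.159 − 0.09426 = 0.06474

6.47%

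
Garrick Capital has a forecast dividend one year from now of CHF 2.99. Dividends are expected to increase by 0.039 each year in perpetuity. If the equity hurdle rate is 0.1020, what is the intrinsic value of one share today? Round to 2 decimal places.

Gordon growth model: P₀ = D₁/(r − g), with D₁ = 2.99 given directly.
P₀ = 2.9900 / (0.102 − 0.039) = 2.9900 / 0.063 = 47.4603

CHF 47.46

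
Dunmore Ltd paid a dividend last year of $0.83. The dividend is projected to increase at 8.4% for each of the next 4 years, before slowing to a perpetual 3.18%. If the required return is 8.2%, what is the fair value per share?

Two-stage DDM. Project D₁…D_4 at 0.084, terminal growth 0.0318, discount at r = 0.082.
D_1 = 0.8997
D_2 = 0.9753
D_3 = 1.0572
D_4 = 1.1460
Terminal value at t=4: TV = D_5/(r−g) = 1.1825/(0.082−0.0318) = 23.5552
P₀ = 0.8997/(1+0.082)^1 + 0.9753/(1+0.082)^2 + 1.0572/(1+0.082)^3 + 1.1460/(1+0.082)^4 + 23.5552/(1+0.082)^4 = 20.5215

$20.52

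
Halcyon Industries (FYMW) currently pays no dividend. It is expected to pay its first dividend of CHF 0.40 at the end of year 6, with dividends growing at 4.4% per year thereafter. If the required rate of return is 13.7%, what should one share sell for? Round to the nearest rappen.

Deferred-dividend DDM. At t=5 the remaining stream is a growing perpetuity with first payment D_6 = 0.40.
V_5 = D_6/(r−g) = 0.40/(0.137−0.044) = 4.3011
P₀ = V_5/(1+r)^5 = 4.3011/(1+0.137)^5 = 2.2635

CHF 2.26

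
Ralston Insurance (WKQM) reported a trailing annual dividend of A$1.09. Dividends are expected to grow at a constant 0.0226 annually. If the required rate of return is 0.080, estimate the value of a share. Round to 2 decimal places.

A$19.42

Gordon growth model: P₀ = D₁/(r − g). D₁ = 1.09 × (1 + 0.0226) = 1.1146.
P₀ = 1.1146 / (0.08 − 0.0226) = 1.1146 / 0.0574 = 19.4187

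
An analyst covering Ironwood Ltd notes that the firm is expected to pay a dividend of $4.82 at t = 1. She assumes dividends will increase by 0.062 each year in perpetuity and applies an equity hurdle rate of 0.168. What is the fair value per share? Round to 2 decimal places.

$45.47

Gordon growth model: P₀ = D₁/(r − g), with D₁ = 4.82 given directly.
P₀ = 4.8200 / (0.168 − 0.062) = 4.8200 / 0.106 = 45.4717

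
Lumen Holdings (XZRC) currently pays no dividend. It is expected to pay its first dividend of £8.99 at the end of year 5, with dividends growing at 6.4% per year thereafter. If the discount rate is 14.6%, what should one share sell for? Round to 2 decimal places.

£63.56

Deferred-dividend DDM. At t=4 the remaining stream is a growing perpetuity with first payment D_5 = 8.99.
V_4 = D_5/(r−g) = 8.99/(0.146−0.064) = 109.6341
P₀ = V_4/(1+r)^4 = 109.6341/(1+0.146)^4 = 63.5634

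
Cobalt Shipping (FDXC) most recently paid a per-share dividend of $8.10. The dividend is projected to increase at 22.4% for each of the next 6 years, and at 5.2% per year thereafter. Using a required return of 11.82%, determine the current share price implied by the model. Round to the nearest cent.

Two-stage DDM. Project D₁…D_6 at 0.224, terminal growth 0.052, discount at r = 0.1182.
D_1 = 9.9144
D_2 = 12.1352
D_3 = 14.8535
D_4 = 18.1807
D_5 = 22.2532
D_6 = 27.2379
Terminal value at t=6: TV = D_7/(r−g) = 28.6543/(0.1182−0.052) = 432.8439
P₀ = 9.9144/(1+0.1182)^1 + 12.1352/(1+0.1182)^2 + 14.8535/(1+0.1182)^3 + 18.1807/(1+0.1182)^4 + 22.2532/(1+0.1182)^5 + 27.2379/(1+0.1182)^6 + 432.8439/(1+0.1182)^6 = 288.9051

$288.91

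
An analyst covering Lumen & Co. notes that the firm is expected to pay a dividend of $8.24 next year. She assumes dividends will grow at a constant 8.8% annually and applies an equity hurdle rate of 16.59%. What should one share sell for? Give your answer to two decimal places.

$105.78

Gordon growth model: P₀ = D₁/(r − g), with D₁ = 8.24 given directly.
P₀ = 8.2400 / (0.1659 − 0.088) = 8.2400 / 0.0779 = 105.7766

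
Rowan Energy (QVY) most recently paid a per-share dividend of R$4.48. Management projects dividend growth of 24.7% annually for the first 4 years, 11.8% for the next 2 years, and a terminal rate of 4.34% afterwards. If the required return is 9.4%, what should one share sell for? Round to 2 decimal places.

R$203.61

Three-stage DDM. Project D₁…D_6; terminal Gordon value at t=6 with g = 0.0434; discount at r = 0.094.
D_1 = 5.5866
D_2 = 6.9664
D_3 = 8.6872
D_4 = 10.8329
D_5 = 12.1112
D_6 = 13.5403
TV_6 = 14.1279/(0.094−0.0434) = 279.2079
P₀ = Σ Dₜ/(1+r)ᵗ + TV_6/(1+r)^6 = 203.6149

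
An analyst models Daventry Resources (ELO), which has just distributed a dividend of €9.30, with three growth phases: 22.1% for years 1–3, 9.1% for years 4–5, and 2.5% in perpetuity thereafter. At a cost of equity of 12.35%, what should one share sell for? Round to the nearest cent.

Three-stage DDM. Project D₁…D_5; terminal Gordon value at t=5 with g = 0.025; discount at r = 0.1235.
D_1 = 11.3553
D_2 = 13.8648
D_3 = 16.9289
D_4 = 18.4695
D_5 = 20.1502
TV_5 = 20.6540/(0.1235−0.025) = 209.6849
P₀ = Σ Dₜ/(1+r)ᵗ + TV_5/(1+r)^5 = 173.0166

€173.02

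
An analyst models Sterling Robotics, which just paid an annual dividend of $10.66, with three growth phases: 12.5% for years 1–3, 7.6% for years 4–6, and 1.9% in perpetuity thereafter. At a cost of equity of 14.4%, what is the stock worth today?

Three-stage DDM. Project D₁…D_6; terminal Gordon value at t=6 with g = 0.019; discount at r = 0.144.
D_1 = 11.9925
D_2 = 13.4916
D_3 = 15.1780
D_4 = 16.3315
D_5 = 17.5727
D_6 = 18.9083
TV_6 = 19.2675/(0.144−0.019) = 154.1401
P₀ = Σ Dₜ/(1+r)ᵗ + TV_6/(1+r)^6 = 126.6317

$126.63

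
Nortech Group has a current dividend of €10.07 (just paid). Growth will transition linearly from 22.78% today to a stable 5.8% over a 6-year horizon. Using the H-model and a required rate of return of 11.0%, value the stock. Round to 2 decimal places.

H-model: P₀ = D₀[(1+g_L) + H(g_S−g_L)]/(r−g_L), with H = 6/2 = 3.
P₀ = 10.07 × [(1+0.058) + 3×(0.2278−0.058)] / (0.11−0.058)
   = 10.07 × 1.5674 / 0.052 = 303.5330

€303.53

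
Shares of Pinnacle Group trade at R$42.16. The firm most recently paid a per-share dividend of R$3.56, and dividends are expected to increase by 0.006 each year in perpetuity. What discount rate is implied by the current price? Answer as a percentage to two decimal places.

Rearranging the constant-growth DDM: r = D₁/P₀ + g.
D₁ = 3.56 × (1 + 0.006) = 3.5814.
r = 3.5814 / 42.16 + 0.006 = 0.08495 + 0.006 = 0.09095

9.09%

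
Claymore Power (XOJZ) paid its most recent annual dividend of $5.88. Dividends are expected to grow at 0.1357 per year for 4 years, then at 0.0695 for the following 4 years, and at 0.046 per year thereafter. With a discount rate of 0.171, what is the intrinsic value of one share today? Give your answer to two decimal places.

Three-stage DDM. Project D₁…D_8; terminal Gordon value at t=8 with g = 0.046; discount at r = 0.171.
D_1 = 6.6779
D_2 = 7.5841
D_3 = 8.6133
D_4 = 9.7821
D_5 = 10.4619
D_6 = 11.1891
D_7 = 11.9667
D_8 = 12.7984
TV_8 = 13.3871/(0.171−0.046) = 107.0968
P₀ = Σ Dₜ/(1+r)ᵗ + TV_8/(1+r)^8 = 68.7661

$68.77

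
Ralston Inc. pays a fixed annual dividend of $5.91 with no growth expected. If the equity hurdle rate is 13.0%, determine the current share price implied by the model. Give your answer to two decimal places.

Zero-growth DDM (perpetuity): P₀ = D/r = 5.91 / 0.13 = 45.4615

$45.46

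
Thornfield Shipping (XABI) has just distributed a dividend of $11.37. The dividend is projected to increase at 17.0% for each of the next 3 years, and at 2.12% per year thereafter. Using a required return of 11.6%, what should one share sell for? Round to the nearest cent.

Two-stage DDM. Project D₁…D_3 at 0.17, terminal growth 0.0212, discount at r = 0.116.
D_1 = 13.3029
D_2 = 15.5644
D_3 = 18.2103
Terminal value at t=3: TV = D_4/(r−g) = 18.5964/(0.116−0.0212) = 196.1645
P₀ = 13.3029/(1+0.116)^1 + 15.5644/(1+0.116)^2 + 18.2103/(1+0.116)^3 + 196.1645/(1+0.116)^3 = 178.6515

$178.65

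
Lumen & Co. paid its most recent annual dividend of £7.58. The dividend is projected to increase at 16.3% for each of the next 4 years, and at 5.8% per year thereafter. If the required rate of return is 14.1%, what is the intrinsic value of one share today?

£136.10

Two-stage DDM. Project D₁…D_4 at 0.163, terminal growth 0.058, discount at r = 0.141.
D_1 = 8.8155
D_2 = 10.2525
D_3 = 11.9236
D_4 = 13.8672
Terminal value at t=4: TV = D_5/(r−g) = 14.6715/(0.141−0.058) = 176.7647
P₀ = 8.8155/(1+0.141)^1 + 10.2525/(1+0.141)^2 + 11.9236/(1+0.141)^3 + 13.8672/(1+0.141)^4 + 176.7647/(1+0.141)^4 = 136.1025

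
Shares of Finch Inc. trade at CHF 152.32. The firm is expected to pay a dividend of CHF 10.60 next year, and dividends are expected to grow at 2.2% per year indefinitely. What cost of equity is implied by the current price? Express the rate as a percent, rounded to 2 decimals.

Rearranging the constant-growth DDM: r = D₁/P₀ + g.
r = 10.6000 / 152.32 + 0.022 = 0.06959 + 0.022 = 0.09159

9.16%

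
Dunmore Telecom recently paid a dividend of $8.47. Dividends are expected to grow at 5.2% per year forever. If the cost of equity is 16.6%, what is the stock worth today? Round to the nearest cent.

$78.16

Gordon growth model: P₀ = D₁/(r − g). D₁ = 8.47 × (1 + 0.052) = 8.9104.
P₀ = 8.9104 / (0.166 − 0.052) = 8.9104 / 0.114 = 78.1618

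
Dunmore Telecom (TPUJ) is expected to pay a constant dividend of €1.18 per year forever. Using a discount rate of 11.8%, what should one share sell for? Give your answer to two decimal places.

Zero-growth DDM (perpetuity): P₀ = D/r = 1.18 / 0.118 = 10.0000

€10.00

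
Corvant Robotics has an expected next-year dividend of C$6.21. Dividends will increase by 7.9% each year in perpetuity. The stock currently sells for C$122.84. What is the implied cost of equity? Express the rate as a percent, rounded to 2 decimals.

12.96%

Rearranging the constant-growth DDM: r = D₁/P₀ + g.
r = 6.2100 / 122.84 + 0.079 = 0.05055 + 0.079 = 0.12955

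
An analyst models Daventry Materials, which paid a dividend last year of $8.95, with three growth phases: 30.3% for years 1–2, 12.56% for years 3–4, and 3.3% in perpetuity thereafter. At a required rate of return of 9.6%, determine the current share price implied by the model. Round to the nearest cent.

Three-stage DDM. Project D₁…D_4; terminal Gordon value at t=4 with g = 0.033; discount at r = 0.096.
D_1 = 11.6618
D_2 = 15.1954
D_3 = 17.1039
D_4 = 19.2522
TV_4 = 19.8875/(0.096−0.033) = 315.6747
P₀ = Σ Dₜ/(1+r)ᵗ + TV_4/(1+r)^4 = 268.3995

$268.40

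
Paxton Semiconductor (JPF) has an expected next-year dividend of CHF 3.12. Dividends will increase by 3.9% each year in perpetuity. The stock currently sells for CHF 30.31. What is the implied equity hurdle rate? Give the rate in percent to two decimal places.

14.19%

Rearranging the constant-growth DDM: r = D₁/P₀ + g.
r = 3.1200 / 30.31 + 0.039 = 0.10294 + 0.039 = 0.14194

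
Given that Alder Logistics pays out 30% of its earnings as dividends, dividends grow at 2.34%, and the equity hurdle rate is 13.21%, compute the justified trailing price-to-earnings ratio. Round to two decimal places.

Justified trailing P/E = b(1+g)/(r−g) = 0.30×(1+0.0234)/(0.1321−0.0234) = 2.8245

2.82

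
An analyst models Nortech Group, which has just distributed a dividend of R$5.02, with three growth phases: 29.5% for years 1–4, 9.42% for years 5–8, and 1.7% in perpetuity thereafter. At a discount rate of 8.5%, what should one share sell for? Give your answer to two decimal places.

R$231.08

Three-stage DDM. Project D₁…D_8; terminal Gordon value at t=8 with g = 0.017; discount at r = 0.085.
D_1 = 6.5009
D_2 = 8.4187
D_3 = 10.9022
D_4 = 14.1183
D_5 = 15.4483
D_6 = 16.9035
D_7 = 18.4958
D_8 = 20.2381
TV_8 = 20.5821/(0.085−0.017) = 302.6786
P₀ = Σ Dₜ/(1+r)ᵗ + TV_8/(1+r)^8 = 231.0820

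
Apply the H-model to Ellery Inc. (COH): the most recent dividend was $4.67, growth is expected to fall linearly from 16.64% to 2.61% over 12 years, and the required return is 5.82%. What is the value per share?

$271.75

H-model: P₀ = D₀[(1+g_L) + H(g_S−g_L)]/(r−g_L), with H = 12/2 = 6.
P₀ = 4.67 × [(1+0.0261) + 6×(0.1664−0.0261)] / (0.0582−0.0261)
   = 4.67 × 1.8679 / 0.0321 = 271.7474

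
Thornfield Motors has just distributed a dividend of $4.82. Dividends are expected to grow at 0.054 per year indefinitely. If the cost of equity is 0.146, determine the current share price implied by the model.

$55.22

Gordon growth model: P₀ = D₁/(r − g). D₁ = 4.82 × (1 + 0.054) = 5.0803.
P₀ = 5.0803 / (0.146 − 0.054) = 5.0803 / 0.092 = 55.2204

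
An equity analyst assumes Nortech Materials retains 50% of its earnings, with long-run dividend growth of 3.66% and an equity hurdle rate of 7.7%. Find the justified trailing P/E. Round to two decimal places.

Payout ratio b = 1 − 0.50 = 0.50.
Justified trailing P/E = b(1+g)/(r−g) = 0.50×(1+0.0366)/(0.077−0.0366) = 12.8292

12.83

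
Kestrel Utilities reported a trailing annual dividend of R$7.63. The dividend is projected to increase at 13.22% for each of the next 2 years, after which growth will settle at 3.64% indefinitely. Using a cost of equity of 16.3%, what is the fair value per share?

Two-stage DDM. Project D₁…D_2 at 0.1322, terminal growth 0.0364, discount at r = 0.163.
D_1 = 8.6387
D_2 = 9.7807
Terminal value at t=2: TV = D_3/(r−g) = 10.1367/(0.163−0.0364) = 80.0690
P₀ = 8.6387/(1+0.163)^1 + 9.7807/(1+0.163)^2 + 80.0690/(1+0.163)^2 = 73.8569

R$73.86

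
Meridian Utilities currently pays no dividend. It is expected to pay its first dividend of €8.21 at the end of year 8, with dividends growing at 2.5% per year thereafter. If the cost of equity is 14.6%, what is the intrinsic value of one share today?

€26.14

Deferred-dividend DDM. At t=7 the remaining stream is a growing perpetuity with first payment D_8 = 8.21.
V_7 = D_8/(r−g) = 8.21/(0.146−0.025) = 67.8512
P₀ = V_7/(1+r)^7 = 67.8512/(1+0.146)^7 = 26.1376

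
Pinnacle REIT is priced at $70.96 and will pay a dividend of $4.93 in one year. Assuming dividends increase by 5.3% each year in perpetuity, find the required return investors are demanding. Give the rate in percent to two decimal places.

12.25%

Rearranging the constant-growth DDM: r = D₁/P₀ + g.
r = 4.9300 / 70.96 + 0.053 = 0.06948 + 0.053 = 0.12248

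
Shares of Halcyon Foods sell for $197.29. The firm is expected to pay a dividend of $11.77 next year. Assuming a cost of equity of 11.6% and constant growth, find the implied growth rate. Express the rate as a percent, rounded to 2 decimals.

From P₀ = D₁/(r − g), the implied growth is g = r − D₁/P₀.
g = 0.116 − 11.77/197.29 = 0.116 − 0.05966 = 0.05634

5.63%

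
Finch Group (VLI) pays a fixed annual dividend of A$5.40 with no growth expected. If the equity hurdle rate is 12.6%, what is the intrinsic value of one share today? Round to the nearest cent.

A$42.86

Zero-growth DDM (perpetuity): P₀ = D/r = 5.40 / 0.126 = 42.8571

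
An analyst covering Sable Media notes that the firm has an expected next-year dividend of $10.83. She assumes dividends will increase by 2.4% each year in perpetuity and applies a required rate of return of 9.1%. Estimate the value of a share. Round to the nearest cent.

$161.64

Gordon growth model: P₀ = D₁/(r − g), with D₁ = 10.83 given directly.
P₀ = 10.8300 / (0.091 − 0.024) = 10.8300 / 0.067 = 161.6418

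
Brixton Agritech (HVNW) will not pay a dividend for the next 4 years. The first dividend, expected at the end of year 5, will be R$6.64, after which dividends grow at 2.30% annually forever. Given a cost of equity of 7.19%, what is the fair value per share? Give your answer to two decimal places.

R$102.86

Deferred-dividend DDM. At t=4 the remaining stream is a growing perpetuity with first payment D_5 = 6.64.
V_4 = D_5/(r−g) = 6.64/(0.0719−0.023) = 135.7873
P₀ = V_4/(1+r)^4 = 135.7873/(1+0.0719)^4 = 102.8590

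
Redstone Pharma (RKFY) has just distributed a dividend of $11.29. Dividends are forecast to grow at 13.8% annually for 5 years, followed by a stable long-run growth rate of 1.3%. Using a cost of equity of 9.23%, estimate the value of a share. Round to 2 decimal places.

Two-stage DDM. Project D₁…D_5 at 0.138, terminal growth 0.013, discount at r = 0.0923.
D_1 = 12.8480
D_2 = 14.6210
D_3 = 16.6388
D_4 = 18.9349
D_5 = 21.5479
Terminal value at t=5: TV = D_6/(r−g) = 21.8280/(0.0923−0.013) = 275.2590
P₀ = 12.8480/(1+0.0923)^1 + 14.6210/(1+0.0923)^2 + 16.6388/(1+0.0923)^3 + 18.9349/(1+0.0923)^4 + 21.5479/(1+0.0923)^5 + 275.2590/(1+0.0923)^5 = 240.9671

$240.97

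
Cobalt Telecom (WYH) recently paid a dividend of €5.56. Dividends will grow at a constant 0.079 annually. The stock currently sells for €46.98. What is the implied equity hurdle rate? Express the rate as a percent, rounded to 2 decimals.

Rearranging the constant-growth DDM: r = D₁/P₀ + g.
D₁ = 5.56 × (1 + 0.079) = 5.9992.
r = 5.9992 / 46.98 + 0.079 = 0.12770 + 0.079 = 0.20670

20.67%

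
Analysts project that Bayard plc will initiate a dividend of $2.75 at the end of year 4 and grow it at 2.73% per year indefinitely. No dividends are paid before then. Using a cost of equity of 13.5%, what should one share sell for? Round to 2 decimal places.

Deferred-dividend DDM. At t=3 the remaining stream is a growing perpetuity with first payment D_4 = 2.75.
V_3 = D_4/(r−g) = 2.75/(0.135−0.0273) = 25.5339
P₀ = V_3/(1+r)^3 = 25.5339/(1+0.135)^3 = 17.4634

$17.46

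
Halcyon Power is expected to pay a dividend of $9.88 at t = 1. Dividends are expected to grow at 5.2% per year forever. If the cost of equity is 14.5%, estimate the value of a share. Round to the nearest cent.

$106.24

Gordon growth model: P₀ = D₁/(r − g), with D₁ = 9.88 given directly.
P₀ = 9.8800 / (0.145 − 0.052) = 9.8800 / 0.093 = 106.2366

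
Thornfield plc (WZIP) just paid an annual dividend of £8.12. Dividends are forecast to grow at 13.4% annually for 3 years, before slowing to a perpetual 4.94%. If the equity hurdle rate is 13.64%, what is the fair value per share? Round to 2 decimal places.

£121.58

Two-stage DDM. Project D₁…D_3 at 0.134, terminal growth 0.0494, discount at r = 0.1364.
D_1 = 9.2081
D_2 = 10.4420
D_3 = 11.8412
Terminal value at t=3: TV = D_4/(r−g) = 12.4261/(0.1364−0.0494) = 142.8292
P₀ = 9.2081/(1+0.1364)^1 + 10.4420/(1+0.1364)^2 + 11.8412/(1+0.1364)^3 + 142.8292/(1+0.1364)^3 = 121.5820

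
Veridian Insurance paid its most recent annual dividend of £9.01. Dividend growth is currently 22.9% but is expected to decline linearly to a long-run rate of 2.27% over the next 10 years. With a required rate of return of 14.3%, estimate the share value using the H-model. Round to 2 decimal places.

£153.85

H-model: P₀ = D₀[(1+g_L) + H(g_S−g_L)]/(r−g_L), with H = 10/2 = 5.
P₀ = 9.01 × [(1+0.0227) + 5×(0.229−0.0227)] / (0.143−0.0227)
   = 9.01 × 2.0542 / 0.1203 = 153.8516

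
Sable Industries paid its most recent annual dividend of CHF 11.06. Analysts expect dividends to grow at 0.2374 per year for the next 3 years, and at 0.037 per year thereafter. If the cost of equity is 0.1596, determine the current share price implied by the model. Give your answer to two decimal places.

CHF 151.51

Two-stage DDM. Project D₁…D_3 at 0.2374, terminal growth 0.037, discount at r = 0.1596.
D_1 = 13.6856
D_2 = 16.9346
D_3 = 20.9549
Terminal value at t=3: TV = D_4/(r−g) = 21.7302/(0.1596−0.037) = 177.2449
P₀ = 13.6856/(1+0.1596)^1 + 16.9346/(1+0.1596)^2 + 20.9549/(1+0.1596)^3 + 177.2449/(1+0.1596)^3 = 151.5056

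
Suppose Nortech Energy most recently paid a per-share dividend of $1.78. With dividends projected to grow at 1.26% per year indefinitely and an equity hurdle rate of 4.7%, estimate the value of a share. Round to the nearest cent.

Gordon growth model: P₀ = D₁/(r − g). D₁ = 1.78 × (1 + 0.0126) = 1.8024.
P₀ = 1.8024 / (0.047 − 0.0126) = 1.8024 / 0.0344 = 52.3962

$52.40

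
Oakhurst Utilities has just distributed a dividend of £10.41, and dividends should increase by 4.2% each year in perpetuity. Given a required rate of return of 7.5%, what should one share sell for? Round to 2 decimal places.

Gordon growth model: P₀ = D₁/(r − g). D₁ = 10.41 × (1 + 0.042) = 10.8472.
P₀ = 10.8472 / (0.075 − 0.042) = 10.8472 / 0.033 = 328.7036

£328.70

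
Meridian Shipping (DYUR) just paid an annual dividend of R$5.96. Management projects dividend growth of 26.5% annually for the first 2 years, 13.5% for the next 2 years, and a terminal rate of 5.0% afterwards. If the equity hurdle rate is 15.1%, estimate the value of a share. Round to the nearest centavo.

Three-stage DDM. Project D₁…D_4; terminal Gordon value at t=4 with g = 0.05; discount at r = 0.151.
D_1 = 7.5394
D_2 = 9.5373
D_3 = 10.8249
D_4 = 12.2862
TV_4 = 12.9006/(0.151−0.05) = 127.7282
P₀ = Σ Dₜ/(1+r)ᵗ + TV_4/(1+r)^4 = 100.6243

R$100.62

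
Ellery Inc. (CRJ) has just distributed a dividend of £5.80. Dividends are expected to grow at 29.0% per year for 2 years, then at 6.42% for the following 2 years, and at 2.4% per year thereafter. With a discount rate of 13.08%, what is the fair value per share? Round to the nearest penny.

Three-stage DDM. Project D₁…D_4; terminal Gordon value at t=4 with g = 0.024; discount at r = 0.1308.
D_1 = 7.4820
D_2 = 9.6518
D_3 = 10.2714
D_4 = 10.9308
TV_4 = 11.1932/(0.1308−0.024) = 104.8052
P₀ = Σ Dₜ/(1+r)ᵗ + TV_4/(1+r)^4 = 92.0505

£92.05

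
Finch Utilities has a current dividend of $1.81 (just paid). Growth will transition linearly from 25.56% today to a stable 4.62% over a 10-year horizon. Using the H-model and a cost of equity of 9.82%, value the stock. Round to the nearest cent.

H-model: P₀ = D₀[(1+g_L) + H(g_S−g_L)]/(r−g_L), with H = 10/2 = 5.
P₀ = 1.81 × [(1+0.0462) + 5×(0.2556−0.0462)] / (0.0982−0.0462)
   = 1.81 × 2.0932 / 0.052 = 72.8595

$72.86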